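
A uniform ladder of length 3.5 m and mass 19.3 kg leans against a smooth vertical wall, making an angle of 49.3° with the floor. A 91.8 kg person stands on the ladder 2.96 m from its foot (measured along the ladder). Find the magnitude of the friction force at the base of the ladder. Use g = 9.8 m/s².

Taking torques about the foot of the ladder:
Ladder weight 19.3×9.8 = 189.1 N acts at 1.75 m along the ladder; its horizontal arm is 1.75·cos49.3° = 1.141 m → τ = 215.8 N·m clockwise.
Person: 91.8×9.8 = 899.6 N at 2.96 m → arm 1.93 m → τ = 1736 N·m clockwise.
Wall normal N acts horizontally at the top; its moment arm is the height L sinθ = 3.5·sin49.3° = 2.653 m, counterclockwise.
Στ = 0 ⇒ N × 2.653 = 1952 ⇒ N = 736 N.
ΣFx = 0: friction at the foot balances the wall's push, so f = N_wall = 736 N.

f ≈ 736 N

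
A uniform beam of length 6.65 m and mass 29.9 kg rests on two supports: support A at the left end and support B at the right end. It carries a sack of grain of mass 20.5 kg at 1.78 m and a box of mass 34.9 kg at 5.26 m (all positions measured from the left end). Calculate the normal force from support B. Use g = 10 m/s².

Sum moments about support A (its reaction then has zero moment arm).
Beam weight: 29.9 × 10 = 299 N down at 3.325 m → arm 3.325 m, τ = 299 × 3.325 = 994.2 N·m clockwise.
Sack of grain: 20.5 × 10 = 205 N down at 1.78 m → arm 1.78 m, τ = 205 × 1.78 = 364.9 N·m clockwise.
Box: 34.9 × 10 = 349 N down at 5.26 m → arm 5.26 m, τ = 349 × 5.26 = 1836 N·m clockwise.
Net load moment about support A = 3195 N·m clockwise.
Reaction R at support B is upward at 6.65 m, arm 6.65 m → moment R × 6.65 counterclockwise.
Setting net torque to zero: R × 6.65 = 3195 → R = 480 N.

R_B ≈ 480 N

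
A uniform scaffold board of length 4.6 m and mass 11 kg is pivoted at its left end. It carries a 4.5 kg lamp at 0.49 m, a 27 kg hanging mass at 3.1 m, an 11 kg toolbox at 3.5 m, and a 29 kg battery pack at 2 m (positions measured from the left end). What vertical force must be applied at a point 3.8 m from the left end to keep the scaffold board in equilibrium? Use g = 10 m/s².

Taking torques about the left end:
Beam weight: 11 × 10 = 110 N down at 2.3 m → arm 2.3 m, τ = 110 × 2.3 = 253 N·m clockwise.
Lamp: 4.5 × 10 = 45 N down at 0.49 m → arm 0.49 m, τ = 45 × 0.49 = 22.05 N·m clockwise.
Hanging mass: 27 × 10 = 270 N down at 3.1 m → arm 3.1 m, τ = 270 × 3.1 = 837 N·m clockwise.
Toolbox: 11 × 10 = 110 N down at 3.5 m → arm 3.5 m, τ = 110 × 3.5 = 385 N·m clockwise.
Battery pack: 29 × 10 = 290 N down at 2 m → arm 2 m, τ = 290 × 2 = 580 N·m clockwise.
Net moment of the loads = 2077 N·m clockwise.
The upward force F acts at a point 3.8 m from the left end, arm 3.8 m, giving F × 3.8 counterclockwise.
Balancing moments: F × 3.8 = 2077, giving F = 2077 / 3.8 = 547 N.

F ≈ 547 N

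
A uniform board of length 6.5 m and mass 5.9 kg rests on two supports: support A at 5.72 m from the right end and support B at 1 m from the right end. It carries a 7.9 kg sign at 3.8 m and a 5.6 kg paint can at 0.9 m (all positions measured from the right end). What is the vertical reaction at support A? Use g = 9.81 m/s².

R_A ≈ 72.4 N

Taking torques about support B:
Beam weight: 5.9 × 9.81 = 57.88 N down at 3.25 m → arm 2.25 m, τ = 57.88 × 2.25 = 130.2 N·m counterclockwise.
Sign: 7.9 × 9.81 = 77.5 N down at 3.8 m → arm 2.8 m, τ = 77.5 × 2.8 = 217 N·m counterclockwise.
Paint can: 5.6 × 9.81 = 54.94 N down at 0.9 m → arm 0.1 m, τ = 54.94 × 0.1 = 5.494 N·m clockwise.
Net load moment about support B = 341.7 N·m counterclockwise.
Reaction R at support A is upward at 5.72 m, arm 4.72 m → moment R × 4.72 clockwise.
Setting net torque to zero: R × 4.72 = 341.7 → R = 72.4 N.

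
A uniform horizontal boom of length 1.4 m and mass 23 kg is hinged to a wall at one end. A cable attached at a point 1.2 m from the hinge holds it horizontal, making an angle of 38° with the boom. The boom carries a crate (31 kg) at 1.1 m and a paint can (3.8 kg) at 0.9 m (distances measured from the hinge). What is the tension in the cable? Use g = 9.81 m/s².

Taking torques about the hinge:
Beam weight: 23 × 9.81 = 225.6 N down at 0.7 m → arm 0.7 m, τ = 225.6 × 0.7 = 157.9 N·m clockwise.
Crate: 31 × 9.81 = 304.1 N down at 1.1 m → arm 1.1 m, τ = 304.1 × 1.1 = 334.5 N·m clockwise.
Paint can: 3.8 × 9.81 = 37.28 N down at 0.9 m → arm 0.9 m, τ = 37.28 × 0.9 = 33.55 N·m clockwise.
Total clockwise load moment = 525.9 N·m.
The cable tension T acts at 1.2 m; only its component perpendicular to the boom, T sinθ, produces torque. sin 38° = 0.6157.
Στ = 0 ⇒ T × 1.2 × 0.6157 = 525.9 ⇒ T = 525.9 / 0.7388 = 712 N.

T ≈ 712 N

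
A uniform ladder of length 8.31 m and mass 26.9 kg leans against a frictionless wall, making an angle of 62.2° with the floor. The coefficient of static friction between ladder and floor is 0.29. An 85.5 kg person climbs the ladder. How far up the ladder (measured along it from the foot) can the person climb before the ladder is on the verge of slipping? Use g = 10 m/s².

d ≈ 4.7 m

Taking torques about the foot of the ladder:
Ladder weight 26.9×10 = 269 N acts at 4.155 m along the ladder; its horizontal arm is 4.155·cos62.2° = 1.938 m → τ = 521.3 N·m clockwise.
Person weight 85.5×10 = 855 N at distance d → arm d·cos62.2° → τ = 855·d·0.4664 clockwise.
Wall normal N at the top has arm L sinθ = 7.351 m counterclockwise, so Στ = 0 gives N·7.351 = 521.3 + 398.8·d.
ΣFy = 0 ⇒ N_floor = 1124 N, so the maximum friction is μ_s·N_floor = 0.29×1124 = 326 N. ΣFx = 0 ⇒ N_wall = f, so at the slipping point N = 326 N.
Substituting: 326×7.351 = 521.3 + 398.8·d ⇒ d = (2396 − 521.3) / 398.8 = 4.7 m.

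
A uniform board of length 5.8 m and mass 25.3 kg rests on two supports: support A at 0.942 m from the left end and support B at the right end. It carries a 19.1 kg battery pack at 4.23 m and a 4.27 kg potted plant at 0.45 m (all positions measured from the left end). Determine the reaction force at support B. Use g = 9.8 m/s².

R_B ≈ 222 N

Taking torques about support A:
Beam weight: 25.3 × 9.8 = 247.9 N down at 2.9 m → arm 1.958 m, τ = 247.9 × 1.958 = 485.4 N·m clockwise.
Battery pack: 19.1 × 9.8 = 187.2 N down at 4.23 m → arm 3.288 m, τ = 187.2 × 3.288 = 615.5 N·m clockwise.
Potted plant: 4.27 × 9.8 = 41.85 N down at 0.45 m → arm 0.492 m, τ = 41.85 × 0.492 = 20.59 N·m counterclockwise.
Net load moment about support A = 1080 N·m clockwise.
Reaction R at support B is upward at 5.8 m, arm 4.858 m → moment R × 4.858 counterclockwise.
Balancing moments: R × 4.858 = 1080, giving R = 222 N.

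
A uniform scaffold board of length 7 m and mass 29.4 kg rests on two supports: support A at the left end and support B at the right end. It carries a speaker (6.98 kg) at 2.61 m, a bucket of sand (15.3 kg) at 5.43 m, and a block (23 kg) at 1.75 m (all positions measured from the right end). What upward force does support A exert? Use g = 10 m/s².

R_A ≈ 349 N

Take moments about support B.
Beam weight: 29.4 × 10 = 294 N down at 3.5 m → arm 3.5 m, τ = 294 × 3.5 = 1029 N·m counterclockwise.
Speaker: 6.98 × 10 = 69.8 N down at 2.61 m → arm 2.61 m, τ = 69.8 × 2.61 = 182.2 N·m counterclockwise.
Bucket of sand: 15.3 × 10 = 153 N down at 5.43 m → arm 5.43 m, τ = 153 × 5.43 = 830.8 N·m counterclockwise.
Block: 23 × 10 = 230 N down at 1.75 m → arm 1.75 m, τ = 230 × 1.75 = 402.5 N·m counterclockwise.
Net load moment about support B = 2444 N·m counterclockwise.
Reaction R at support A is upward at 7 m, arm 7 m → moment R × 7 clockwise.
Στ = 0 ⇒ R × 7 = 2444 ⇒ R = 349 N.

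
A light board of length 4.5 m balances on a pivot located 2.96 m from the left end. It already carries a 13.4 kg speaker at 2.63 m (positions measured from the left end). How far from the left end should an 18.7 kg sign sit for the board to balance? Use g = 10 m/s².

Take moments about the pivot (at 2.96 m from the left end).
Speaker: 13.4 × 10 = 134 N down at 2.63 m → arm 0.33 m, τ = 134 × 0.33 = 44.22 N·m counterclockwise.
Net moment of existing loads = 44.22 N·m counterclockwise.
The sign weighs 18.7 × 10 = 187 N and must supply an equal clockwise moment, so its lever arm about the pivot is 44.22 / 187 = 0.236 m.
That puts it at 2.96 + 0.236 = 3.2 m from the left end.

x ≈ 3.2 m from the left end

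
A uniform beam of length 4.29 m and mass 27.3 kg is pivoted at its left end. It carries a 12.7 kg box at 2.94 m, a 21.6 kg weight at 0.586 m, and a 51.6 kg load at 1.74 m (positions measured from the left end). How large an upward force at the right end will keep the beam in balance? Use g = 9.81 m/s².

F ≈ 454 N

Take moments about the left end.
Beam weight: 27.3 × 9.81 = 267.8 N down at 2.145 m → arm 2.145 m, τ = 267.8 × 2.145 = 574.4 N·m clockwise.
Box: 12.7 × 9.81 = 124.6 N down at 2.94 m → arm 2.94 m, τ = 124.6 × 2.94 = 366.3 N·m clockwise.
Weight: 21.6 × 9.81 = 211.9 N down at 0.586 m → arm 0.586 m, τ = 211.9 × 0.586 = 124.2 N·m clockwise.
Load: 51.6 × 9.81 = 506.2 N down at 1.74 m → arm 1.74 m, τ = 506.2 × 1.74 = 880.8 N·m clockwise.
Net moment of the loads = 1946 N·m clockwise.
The upward force F acts at the right end, arm 4.29 m, giving F × 4.29 counterclockwise.
For rotational equilibrium, F × 4.29 = 1946, so F = 1946 / 4.29 = 454 N.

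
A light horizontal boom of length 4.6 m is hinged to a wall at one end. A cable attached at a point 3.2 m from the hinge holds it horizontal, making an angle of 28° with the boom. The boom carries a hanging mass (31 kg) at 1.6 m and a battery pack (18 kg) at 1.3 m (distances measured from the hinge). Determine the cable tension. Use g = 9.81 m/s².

T ≈ 477 N

Taking torques about the hinge:
Hanging mass: 31 × 9.81 = 304.1 N down at 1.6 m → arm 1.6 m, τ = 304.1 × 1.6 = 486.6 N·m clockwise.
Battery pack: 18 × 9.81 = 176.6 N down at 1.3 m → arm 1.3 m, τ = 176.6 × 1.3 = 229.6 N·m clockwise.
Total clockwise load moment = 716.2 N·m.
The cable tension T acts at 3.2 m; only its component perpendicular to the boom, T sinθ, produces torque. sin 28° = 0.4695.
Balancing moments: T × 3.2 × 0.4695 = 716.2, giving T = 716.2 / 1.502 = 477 N.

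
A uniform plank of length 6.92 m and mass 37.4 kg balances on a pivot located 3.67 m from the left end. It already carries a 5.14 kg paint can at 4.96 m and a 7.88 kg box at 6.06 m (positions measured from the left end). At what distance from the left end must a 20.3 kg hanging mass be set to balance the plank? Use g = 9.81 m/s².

Taking torques about the pivot (at 3.67 m from the left end):
Beam weight: 37.4 × 9.81 = 366.9 N down at 3.46 m → arm 0.21 m, τ = 366.9 × 0.21 = 77.05 N·m counterclockwise.
Paint can: 5.14 × 9.81 = 50.42 N down at 4.96 m → arm 1.29 m, τ = 50.42 × 1.29 = 65.04 N·m clockwise.
Box: 7.88 × 9.81 = 77.3 N down at 6.06 m → arm 2.39 m, τ = 77.3 × 2.39 = 184.7 N·m clockwise.
Net moment of existing loads = 172.7 N·m clockwise.
The hanging mass weighs 20.3 × 9.81 = 199.1 N and must supply an equal counterclockwise moment, so its lever arm about the pivot is 172.7 / 199.1 = 0.867 m.
That puts it at 3.67 − 0.867 = 2.8 m from the left end.

x ≈ 2.8 m from the left end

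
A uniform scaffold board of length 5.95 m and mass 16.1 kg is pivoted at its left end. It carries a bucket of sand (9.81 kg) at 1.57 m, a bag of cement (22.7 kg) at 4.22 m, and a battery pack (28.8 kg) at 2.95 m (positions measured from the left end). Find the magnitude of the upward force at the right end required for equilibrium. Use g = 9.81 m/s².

F ≈ 402 N

Sum moments about the left end (the unknown pivot reaction has zero arm there).
Beam weight: 16.1 × 9.81 = 157.9 N down at 2.975 m → arm 2.975 m, τ = 157.9 × 2.975 = 469.8 N·m clockwise.
Bucket of sand: 9.81 × 9.81 = 96.24 N down at 1.57 m → arm 1.57 m, τ = 96.24 × 1.57 = 151.1 N·m clockwise.
Bag of cement: 22.7 × 9.81 = 222.7 N down at 4.22 m → arm 4.22 m, τ = 222.7 × 4.22 = 939.8 N·m clockwise.
Battery pack: 28.8 × 9.81 = 282.5 N down at 2.95 m → arm 2.95 m, τ = 282.5 × 2.95 = 833.4 N·m clockwise.
Net moment of the loads = 2394 N·m clockwise.
The upward force F acts at the right end, arm 5.95 m, giving F × 5.95 counterclockwise.
Setting net torque to zero: F × 5.95 = 2394 → F = 2394 / 5.95 = 402 N.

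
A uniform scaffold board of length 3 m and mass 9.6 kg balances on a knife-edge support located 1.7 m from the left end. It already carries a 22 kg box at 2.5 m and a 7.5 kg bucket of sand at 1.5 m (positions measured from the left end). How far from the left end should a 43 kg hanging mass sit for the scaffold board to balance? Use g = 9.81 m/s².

About the knife-edge support (at 1.7 m from the left end):
Beam weight: 9.6 × 9.81 = 94.18 N down at 1.5 m → arm 0.2 m, τ = 94.18 × 0.2 = 18.84 N·m counterclockwise.
Box: 22 × 9.81 = 215.8 N down at 2.5 m → arm 0.8 m, τ = 215.8 × 0.8 = 172.6 N·m clockwise.
Bucket of sand: 7.5 × 9.81 = 73.58 N down at 1.5 m → arm 0.2 m, τ = 73.58 × 0.2 = 14.72 N·m counterclockwise.
Net moment of existing loads = 139 N·m clockwise.
The hanging mass weighs 43 × 9.81 = 421.8 N and must supply an equal counterclockwise moment, so its lever arm about the knife-edge support is 139 / 421.8 = 0.33 m.
That puts it at 1.7 − 0.33 = 1.37 m from the left end.

x ≈ 1.37 m from the left end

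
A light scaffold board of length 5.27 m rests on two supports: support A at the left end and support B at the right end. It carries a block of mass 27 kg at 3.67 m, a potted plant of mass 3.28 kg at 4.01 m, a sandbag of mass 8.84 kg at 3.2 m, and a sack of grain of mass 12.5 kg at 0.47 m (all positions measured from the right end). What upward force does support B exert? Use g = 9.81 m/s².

About support A:
Block: 27 × 9.81 = 264.9 N down at 3.67 m → arm 1.6 m, τ = 264.9 × 1.6 = 423.8 N·m clockwise.
Potted plant: 3.28 × 9.81 = 32.18 N down at 4.01 m → arm 1.26 m, τ = 32.18 × 1.26 = 40.55 N·m clockwise.
Sandbag: 8.84 × 9.81 = 86.72 N down at 3.2 m → arm 2.07 m, τ = 86.72 × 2.07 = 179.5 N·m clockwise.
Sack of grain: 12.5 × 9.81 = 122.6 N down at 0.47 m → arm 4.8 m, τ = 122.6 × 4.8 = 588.5 N·m clockwise.
Net load moment about support A = 1232 N·m clockwise.
Reaction R at support B is upward at 0 m, arm 5.27 m → moment R × 5.27 counterclockwise.
Setting net torque to zero: R × 5.27 = 1232 → R = 234 N.

R_B ≈ 234 N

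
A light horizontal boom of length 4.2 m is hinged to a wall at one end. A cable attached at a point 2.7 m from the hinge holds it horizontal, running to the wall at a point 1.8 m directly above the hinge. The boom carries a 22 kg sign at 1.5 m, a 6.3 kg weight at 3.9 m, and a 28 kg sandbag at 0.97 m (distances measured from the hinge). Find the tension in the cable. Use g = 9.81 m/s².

T ≈ 555 N

About the hinge:
Sign: 22 × 9.81 = 215.8 N down at 1.5 m → arm 1.5 m, τ = 215.8 × 1.5 = 323.7 N·m clockwise.
Weight: 6.3 × 9.81 = 61.8 N down at 3.9 m → arm 3.9 m, τ = 61.8 × 3.9 = 241 N·m clockwise.
Sandbag: 28 × 9.81 = 274.7 N down at 0.97 m → arm 0.97 m, τ = 274.7 × 0.97 = 266.5 N·m clockwise.
Total clockwise load moment = 831.2 N·m.
The cable tension T acts at 2.7 m; only its component perpendicular to the boom, T sinθ, produces torque. sinθ = h/√(h²+d²) = 1.8/√(1.8²+2.7²) = 0.5547.
Στ = 0 ⇒ T × 2.7 × 0.5547 = 831.2 ⇒ T = 831.2 / 1.498 = 555 N.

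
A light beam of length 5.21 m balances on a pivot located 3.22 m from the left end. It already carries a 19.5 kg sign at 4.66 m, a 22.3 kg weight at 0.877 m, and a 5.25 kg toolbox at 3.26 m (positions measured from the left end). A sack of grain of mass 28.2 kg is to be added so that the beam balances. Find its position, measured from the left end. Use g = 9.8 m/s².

x ≈ 4.07 m from the left end

Sum moments about the pivot (at 3.22 m from the left end) (the support reaction has zero arm there).
Sign: 19.5 × 9.8 = 191.1 N down at 4.66 m → arm 1.44 m, τ = 191.1 × 1.44 = 275.2 N·m clockwise.
Weight: 22.3 × 9.8 = 218.5 N down at 0.877 m → arm 2.343 m, τ = 218.5 × 2.343 = 511.9 N·m counterclockwise.
Toolbox: 5.25 × 9.8 = 51.45 N down at 3.26 m → arm 0.04 m, τ = 51.45 × 0.04 = 2.058 N·m clockwise.
Net moment of existing loads = 234.6 N·m counterclockwise.
The sack of grain weighs 28.2 × 9.8 = 276.4 N and must supply an equal clockwise moment, so its lever arm about the pivot is 234.6 / 276.4 = 0.849 m.
That puts it at 3.22 + 0.849 = 4.07 m from the left end.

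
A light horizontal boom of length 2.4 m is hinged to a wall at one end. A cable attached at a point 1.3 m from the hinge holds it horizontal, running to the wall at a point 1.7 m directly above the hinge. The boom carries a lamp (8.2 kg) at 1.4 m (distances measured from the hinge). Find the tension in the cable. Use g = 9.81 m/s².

T ≈ 109 N

Choose the hinge as the axis so the unknown hinge reaction has zero arm there.
Lamp: 8.2 × 9.81 = 80.44 N down at 1.4 m → arm 1.4 m, τ = 80.44 × 1.4 = 112.6 N·m clockwise.
Total clockwise load moment = 112.6 N·m.
The cable tension T acts at 1.3 m; only its component perpendicular to the boom, T sinθ, produces torque. sinθ = h/√(h²+d²) = 1.7/√(1.7²+1.3²) = 0.7944.
Balancing moments: T × 1.3 × 0.7944 = 112.6, giving T = 112.6 / 1.033 = 109 N.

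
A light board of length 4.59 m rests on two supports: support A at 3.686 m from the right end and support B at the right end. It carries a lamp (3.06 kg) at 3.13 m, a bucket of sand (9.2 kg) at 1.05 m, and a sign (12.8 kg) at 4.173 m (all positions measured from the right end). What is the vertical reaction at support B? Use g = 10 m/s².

Take moments about support A.
Lamp: 3.06 × 10 = 30.6 N down at 3.13 m → arm 0.556 m, τ = 30.6 × 0.556 = 17.01 N·m clockwise.
Bucket of sand: 9.2 × 10 = 92 N down at 1.05 m → arm 2.636 m, τ = 92 × 2.636 = 242.5 N·m clockwise.
Sign: 12.8 × 10 = 128 N down at 4.173 m → arm 0.487 m, τ = 128 × 0.487 = 62.34 N·m counterclockwise.
Net load moment about support A = 197.2 N·m clockwise.
Reaction R at support B is upward at 0 m, arm 3.686 m → moment R × 3.686 counterclockwise.
Στ = 0 ⇒ R × 3.686 = 197.2 ⇒ R = 53.5 N.

R_B ≈ 53.5 N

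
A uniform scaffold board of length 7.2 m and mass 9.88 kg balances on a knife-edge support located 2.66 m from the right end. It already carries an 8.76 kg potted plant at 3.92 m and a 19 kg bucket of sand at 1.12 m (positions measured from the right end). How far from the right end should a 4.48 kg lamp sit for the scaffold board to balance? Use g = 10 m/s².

x ≈ 4.65 m from the right end

Take moments about the knife-edge support (at 2.66 m from the right end).
Beam weight: 9.88 × 10 = 98.8 N down at 3.6 m → arm 0.94 m, τ = 98.8 × 0.94 = 92.87 N·m counterclockwise.
Potted plant: 8.76 × 10 = 87.6 N down at 3.92 m → arm 1.26 m, τ = 87.6 × 1.26 = 110.4 N·m counterclockwise.
Bucket of sand: 19 × 10 = 190 N down at 1.12 m → arm 1.54 m, τ = 190 × 1.54 = 292.6 N·m clockwise.
Net moment of existing loads = 89.33 N·m clockwise.
The lamp weighs 4.48 × 10 = 44.8 N and must supply an equal counterclockwise moment, so its lever arm about the knife-edge support is 89.33 / 44.8 = 1.99 m.
That puts it at 2.66 + 1.99 = 4.65 m from the right end.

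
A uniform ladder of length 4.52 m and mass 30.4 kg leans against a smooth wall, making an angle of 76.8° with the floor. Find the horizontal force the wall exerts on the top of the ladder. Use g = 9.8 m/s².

Take moments about the foot of the ladder.
Ladder weight 30.4×9.8 = 297.9 N acts at 2.26 m along the ladder; its horizontal arm is 2.26·cos76.8° = 0.5161 m → τ = 153.7 N·m clockwise.
Wall normal N acts horizontally at the top; its moment arm is the height L sinθ = 4.52·sin76.8° = 4.401 m, counterclockwise.
Balancing moments: N × 4.401 = 153.7, giving N = 34.9 N.

N_wall ≈ 34.9 N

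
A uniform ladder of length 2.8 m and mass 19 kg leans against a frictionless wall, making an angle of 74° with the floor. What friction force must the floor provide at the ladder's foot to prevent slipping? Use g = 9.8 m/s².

Sum moments about the foot of the ladder (the floor normal and friction both act there and drop out).
Ladder weight 19×9.8 = 186.2 N acts at 1.4 m along the ladder; its horizontal arm is 1.4·cos74° = 0.3859 m → τ = 71.85 N·m clockwise.
Wall normal N acts horizontally at the top; its moment arm is the height L sinθ = 2.8·sin74° = 2.692 m, counterclockwise.
Setting net torque to zero: N × 2.692 = 71.85 → N = 26.7 N.
ΣFx = 0: friction at the foot balances the wall's push, so f = N_wall = 26.7 N.

f ≈ 26.7 N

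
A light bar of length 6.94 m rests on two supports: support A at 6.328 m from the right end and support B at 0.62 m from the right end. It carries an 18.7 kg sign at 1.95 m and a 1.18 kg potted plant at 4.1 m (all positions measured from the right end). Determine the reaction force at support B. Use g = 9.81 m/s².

Choose support A as the axis so its reaction then has zero moment arm.
Sign: 18.7 × 9.81 = 183.4 N down at 1.95 m → arm 4.378 m, τ = 183.4 × 4.378 = 802.9 N·m clockwise.
Potted plant: 1.18 × 9.81 = 11.58 N down at 4.1 m → arm 2.228 m, τ = 11.58 × 2.228 = 25.8 N·m clockwise.
Net load moment about support A = 828.7 N·m clockwise.
Reaction R at support B is upward at 0.62 m, arm 5.708 m → moment R × 5.708 counterclockwise.
Balancing moments: R × 5.708 = 828.7, giving R = 145 N.

R_B ≈ 145 N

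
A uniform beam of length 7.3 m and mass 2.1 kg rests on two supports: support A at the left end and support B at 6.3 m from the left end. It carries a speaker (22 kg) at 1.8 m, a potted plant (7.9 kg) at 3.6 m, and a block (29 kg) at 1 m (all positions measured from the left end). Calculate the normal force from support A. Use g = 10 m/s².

Take moments about support B.
Beam weight: 2.1 × 10 = 21 N down at 3.65 m → arm 2.65 m, τ = 21 × 2.65 = 55.65 N·m counterclockwise.
Speaker: 22 × 10 = 220 N down at 1.8 m → arm 4.5 m, τ = 220 × 4.5 = 990 N·m counterclockwise.
Potted plant: 7.9 × 10 = 79 N down at 3.6 m → arm 2.7 m, τ = 79 × 2.7 = 213.3 N·m counterclockwise.
Block: 29 × 10 = 290 N down at 1 m → arm 5.3 m, τ = 290 × 5.3 = 1537 N·m counterclockwise.
Net load moment about support B = 2796 N·m counterclockwise.
Reaction R at support A is upward at 0 m, arm 6.3 m → moment R × 6.3 clockwise.
Στ = 0 ⇒ R × 6.3 = 2796 ⇒ R = 444 N.

R_A ≈ 444 N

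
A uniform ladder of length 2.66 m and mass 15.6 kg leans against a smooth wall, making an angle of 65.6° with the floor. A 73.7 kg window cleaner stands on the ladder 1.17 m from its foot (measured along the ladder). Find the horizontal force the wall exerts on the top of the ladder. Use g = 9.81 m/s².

Choose the foot of the ladder as the axis so the floor normal and friction both act there and drop out.
Ladder weight 15.6×9.81 = 153 N acts at 1.33 m along the ladder; its horizontal arm is 1.33·cos65.6° = 0.5494 m → τ = 84.06 N·m clockwise.
Window cleaner: 73.7×9.81 = 723 N at 1.17 m → arm 0.4833 m → τ = 349.4 N·m clockwise.
Wall normal N acts horizontally at the top; its moment arm is the height L sinθ = 2.66·sin65.6° = 2.422 m, counterclockwise.
For rotational equilibrium, N × 2.422 = 433.5, so N = 179 N.

N_wall ≈ 179 N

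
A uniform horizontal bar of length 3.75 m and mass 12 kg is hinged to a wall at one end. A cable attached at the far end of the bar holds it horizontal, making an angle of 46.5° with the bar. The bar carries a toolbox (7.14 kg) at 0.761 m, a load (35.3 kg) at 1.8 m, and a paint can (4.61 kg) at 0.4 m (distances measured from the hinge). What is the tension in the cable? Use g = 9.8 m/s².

Take moments about the hinge.
Beam weight: 12 × 9.8 = 117.6 N down at 1.875 m → arm 1.875 m, τ = 117.6 × 1.875 = 220.5 N·m clockwise.
Toolbox: 7.14 × 9.8 = 69.97 N down at 0.761 m → arm 0.761 m, τ = 69.97 × 0.761 = 53.25 N·m clockwise.
Load: 35.3 × 9.8 = 345.9 N down at 1.8 m → arm 1.8 m, τ = 345.9 × 1.8 = 622.6 N·m clockwise.
Paint can: 4.61 × 9.8 = 45.18 N down at 0.4 m → arm 0.4 m, τ = 45.18 × 0.4 = 18.07 N·m clockwise.
Total clockwise load moment = 914.4 N·m.
The cable tension T acts at 3.75 m; only its component perpendicular to the bar, T sinθ, produces torque. sin 46.5° = 0.7254.
For rotational equilibrium, T × 3.75 × 0.7254 = 914.4, so T = 914.4 / 2.72 = 336 N.

T ≈ 336 N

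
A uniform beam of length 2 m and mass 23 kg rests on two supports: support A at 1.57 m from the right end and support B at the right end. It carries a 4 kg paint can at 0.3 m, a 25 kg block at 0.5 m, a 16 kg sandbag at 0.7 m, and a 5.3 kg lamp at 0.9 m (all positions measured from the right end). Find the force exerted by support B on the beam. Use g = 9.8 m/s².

R_B ≈ 390 N

Choose support A as the axis so its reaction then has zero moment arm.
Beam weight: 23 × 9.8 = 225.4 N down at 1 m → arm 0.57 m, τ = 225.4 × 0.57 = 128.5 N·m clockwise.
Paint can: 4 × 9.8 = 39.2 N down at 0.3 m → arm 1.27 m, τ = 39.2 × 1.27 = 49.78 N·m clockwise.
Block: 25 × 9.8 = 245 N down at 0.5 m → arm 1.07 m, τ = 245 × 1.07 = 262.2 N·m clockwise.
Sandbag: 16 × 9.8 = 156.8 N down at 0.7 m → arm 0.87 m, τ = 156.8 × 0.87 = 136.4 N·m clockwise.
Lamp: 5.3 × 9.8 = 51.94 N down at 0.9 m → arm 0.67 m, τ = 51.94 × 0.67 = 34.8 N·m clockwise.
Net load moment about support A = 611.7 N·m clockwise.
Reaction R at support B is upward at 0 m, arm 1.57 m → moment R × 1.57 counterclockwise.
Στ = 0 ⇒ R × 1.57 = 611.7 ⇒ R = 390 N.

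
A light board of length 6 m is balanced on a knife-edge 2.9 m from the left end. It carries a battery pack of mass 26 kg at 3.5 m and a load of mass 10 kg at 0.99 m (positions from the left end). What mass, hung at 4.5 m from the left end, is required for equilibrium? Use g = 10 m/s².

m ≈ 2.19 kg

Choose the knife-edge (at 2.9 m from the left end) as the axis so the support reaction has zero arm there.
Battery pack: 26 × 10 = 260 N down at 3.5 m → arm 0.6 m, τ = 260 × 0.6 = 156 N·m clockwise.
Load: 10 × 10 = 100 N down at 0.99 m → arm 1.91 m, τ = 100 × 1.91 = 191 N·m counterclockwise.
Net moment of known loads = 35 N·m counterclockwise.
An unknown mass m at 4.5 m has arm 1.6 m; its moment is m·g·1.6 clockwise.
Setting net torque to zero: m × 10 × 1.6 = 35 → m = 35 / (10 × 1.6) = 2.19 kg.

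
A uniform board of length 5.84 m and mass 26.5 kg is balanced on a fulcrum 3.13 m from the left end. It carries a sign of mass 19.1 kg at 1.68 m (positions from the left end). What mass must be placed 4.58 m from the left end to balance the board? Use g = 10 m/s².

m ≈ 22.9 kg

Sum moments about the fulcrum (at 3.13 m from the left end) (the support reaction has zero arm there).
Beam weight: 26.5 × 10 = 265 N down at 2.92 m → arm 0.21 m, τ = 265 × 0.21 = 55.65 N·m counterclockwise.
Sign: 19.1 × 10 = 191 N down at 1.68 m → arm 1.45 m, τ = 191 × 1.45 = 276.9 N·m counterclockwise.
Net moment of known loads = 332.5 N·m counterclockwise.
An unknown mass m at 4.58 m has arm 1.45 m; its moment is m·g·1.45 clockwise.
For rotational equilibrium, m × 10 × 1.45 = 332.5, so m = 332.5 / (10 × 1.45) = 22.9 kg.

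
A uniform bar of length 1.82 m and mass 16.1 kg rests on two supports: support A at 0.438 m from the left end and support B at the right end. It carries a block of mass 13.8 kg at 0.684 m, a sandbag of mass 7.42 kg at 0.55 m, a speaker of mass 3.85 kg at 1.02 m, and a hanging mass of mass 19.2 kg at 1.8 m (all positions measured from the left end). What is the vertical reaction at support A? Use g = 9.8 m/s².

R_A ≈ 306 N

Sum moments about support B (its reaction then has zero moment arm).
Beam weight: 16.1 × 9.8 = 157.8 N down at 0.91 m → arm 0.91 m, τ = 157.8 × 0.91 = 143.6 N·m counterclockwise.
Block: 13.8 × 9.8 = 135.2 N down at 0.684 m → arm 1.136 m, τ = 135.2 × 1.136 = 153.6 N·m counterclockwise.
Sandbag: 7.42 × 9.8 = 72.72 N down at 0.55 m → arm 1.27 m, τ = 72.72 × 1.27 = 92.35 N·m counterclockwise.
Speaker: 3.85 × 9.8 = 37.73 N down at 1.02 m → arm 0.8 m, τ = 37.73 × 0.8 = 30.18 N·m counterclockwise.
Hanging mass: 19.2 × 9.8 = 188.2 N down at 1.8 m → arm 0.02 m, τ = 188.2 × 0.02 = 3.764 N·m counterclockwise.
Net load moment about support B = 423.5 N·m counterclockwise.
Reaction R at support A is upward at 0.438 m, arm 1.382 m → moment R × 1.382 clockwise.
Balancing moments: R × 1.382 = 423.5, giving R = 306 N.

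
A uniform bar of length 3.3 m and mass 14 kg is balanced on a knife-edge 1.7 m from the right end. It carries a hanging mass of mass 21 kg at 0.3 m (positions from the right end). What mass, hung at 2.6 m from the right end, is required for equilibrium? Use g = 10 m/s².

m ≈ 33.4 kg

Taking torques about the knife-edge (at 1.7 m from the right end):
Beam weight: 14 × 10 = 140 N down at 1.65 m → arm 0.05 m, τ = 140 × 0.05 = 7 N·m clockwise.
Hanging mass: 21 × 10 = 210 N down at 0.3 m → arm 1.4 m, τ = 210 × 1.4 = 294 N·m clockwise.
Net moment of known loads = 301 N·m clockwise.
An unknown mass m at 2.6 m has arm 0.9 m; its moment is m·g·0.9 counterclockwise.
Balancing moments: m × 10 × 0.9 = 301, giving m = 301 / (10 × 0.9) = 33.4 kg.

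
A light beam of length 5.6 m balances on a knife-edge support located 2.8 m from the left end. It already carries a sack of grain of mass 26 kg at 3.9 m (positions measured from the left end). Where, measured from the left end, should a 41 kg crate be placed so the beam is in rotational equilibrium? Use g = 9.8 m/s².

x ≈ 2.1 m from the left end

Sum moments about the knife-edge support (at 2.8 m from the left end) (the support reaction has zero arm there).
Sack of grain: 26 × 9.8 = 254.8 N down at 3.9 m → arm 1.1 m, τ = 254.8 × 1.1 = 280.3 N·m clockwise.
Net moment of existing loads = 280.3 N·m clockwise.
The crate weighs 41 × 9.8 = 401.8 N and must supply an equal counterclockwise moment, so its lever arm about the knife-edge support is 280.3 / 401.8 = 0.698 m.
That puts it at 2.8 − 0.698 = 2.1 m from the left end.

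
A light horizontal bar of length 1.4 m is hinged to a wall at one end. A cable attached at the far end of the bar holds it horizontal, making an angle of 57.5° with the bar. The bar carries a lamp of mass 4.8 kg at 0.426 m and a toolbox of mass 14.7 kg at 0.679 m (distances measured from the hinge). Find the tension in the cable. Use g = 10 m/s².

Sum moments about the hinge (the unknown hinge reaction has zero arm there).
Lamp: 4.8 × 10 = 48 N down at 0.426 m → arm 0.426 m, τ = 48 × 0.426 = 20.45 N·m clockwise.
Toolbox: 14.7 × 10 = 147 N down at 0.679 m → arm 0.679 m, τ = 147 × 0.679 = 99.81 N·m clockwise.
Total clockwise load moment = 120.3 N·m.
The cable tension T acts at 1.4 m; only its component perpendicular to the bar, T sinθ, produces torque. sin 57.5° = 0.8434.
For rotational equilibrium, T × 1.4 × 0.8434 = 120.3, so T = 120.3 / 1.181 = 102 N.

T ≈ 102 N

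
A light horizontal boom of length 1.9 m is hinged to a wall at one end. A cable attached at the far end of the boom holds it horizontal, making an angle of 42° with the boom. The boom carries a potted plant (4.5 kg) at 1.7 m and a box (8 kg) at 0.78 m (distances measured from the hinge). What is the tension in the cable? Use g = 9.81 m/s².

Take moments about the hinge.
Potted plant: 4.5 × 9.81 = 44.15 N down at 1.7 m → arm 1.7 m, τ = 44.15 × 1.7 = 75.05 N·m clockwise.
Box: 8 × 9.81 = 78.48 N down at 0.78 m → arm 0.78 m, τ = 78.48 × 0.78 = 61.21 N·m clockwise.
Total clockwise load moment = 136.3 N·m.
The cable tension T acts at 1.9 m; only its component perpendicular to the boom, T sinθ, produces torque. sin 42° = 0.6691.
Balancing moments: T × 1.9 × 0.6691 = 136.3, giving T = 136.3 / 1.271 = 107 N.

T ≈ 107 N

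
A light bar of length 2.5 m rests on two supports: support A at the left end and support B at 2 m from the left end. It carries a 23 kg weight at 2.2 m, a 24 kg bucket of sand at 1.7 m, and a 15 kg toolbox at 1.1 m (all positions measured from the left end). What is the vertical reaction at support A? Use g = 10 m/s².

Choose support B as the axis so its reaction then has zero moment arm.
Weight: 23 × 10 = 230 N down at 2.2 m → arm 0.2 m, τ = 230 × 0.2 = 46 N·m clockwise.
Bucket of sand: 24 × 10 = 240 N down at 1.7 m → arm 0.3 m, τ = 240 × 0.3 = 72 N·m counterclockwise.
Toolbox: 15 × 10 = 150 N down at 1.1 m → arm 0.9 m, τ = 150 × 0.9 = 135 N·m counterclockwise.
Net load moment about support B = 161 N·m counterclockwise.
Reaction R at support A is upward at 0 m, arm 2 m → moment R × 2 clockwise.
Setting net torque to zero: R × 2 = 161 → R = 80.5 N.

R_A ≈ 80.5 N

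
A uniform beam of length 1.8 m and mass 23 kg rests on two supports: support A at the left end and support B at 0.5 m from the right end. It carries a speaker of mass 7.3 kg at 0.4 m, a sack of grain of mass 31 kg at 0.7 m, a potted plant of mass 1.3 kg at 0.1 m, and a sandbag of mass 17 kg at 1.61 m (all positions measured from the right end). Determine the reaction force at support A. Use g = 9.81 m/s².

R_A ≈ 249 N

About support B:
Beam weight: 23 × 9.81 = 225.6 N down at 0.9 m → arm 0.4 m, τ = 225.6 × 0.4 = 90.24 N·m counterclockwise.
Speaker: 7.3 × 9.81 = 71.61 N down at 0.4 m → arm 0.1 m, τ = 71.61 × 0.1 = 7.161 N·m clockwise.
Sack of grain: 31 × 9.81 = 304.1 N down at 0.7 m → arm 0.2 m, τ = 304.1 × 0.2 = 60.82 N·m counterclockwise.
Potted plant: 1.3 × 9.81 = 12.75 N down at 0.1 m → arm 0.4 m, τ = 12.75 × 0.4 = 5.1 N·m clockwise.
Sandbag: 17 × 9.81 = 166.8 N down at 1.61 m → arm 1.11 m, τ = 166.8 × 1.11 = 185.1 N·m counterclockwise.
Net load moment about support B = 323.9 N·m counterclockwise.
Reaction R at support A is upward at 1.8 m, arm 1.3 m → moment R × 1.3 clockwise.
Setting net torque to zero: R × 1.3 = 323.9 → R = 249 N.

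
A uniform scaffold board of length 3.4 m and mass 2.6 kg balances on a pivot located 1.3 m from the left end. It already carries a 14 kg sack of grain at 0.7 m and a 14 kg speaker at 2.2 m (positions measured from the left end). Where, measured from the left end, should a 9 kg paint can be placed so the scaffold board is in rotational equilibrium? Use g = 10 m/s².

x ≈ 0.718 m from the left end

Taking torques about the pivot (at 1.3 m from the left end):
Beam weight: 2.6 × 10 = 26 N down at 1.7 m → arm 0.4 m, τ = 26 × 0.4 = 10.4 N·m clockwise.
Sack of grain: 14 × 10 = 140 N down at 0.7 m → arm 0.6 m, τ = 140 × 0.6 = 84 N·m counterclockwise.
Speaker: 14 × 10 = 140 N down at 2.2 m → arm 0.9 m, τ = 140 × 0.9 = 126 N·m clockwise.
Net moment of existing loads = 52.4 N·m clockwise.
The paint can weighs 9 × 10 = 90 N and must supply an equal counterclockwise moment, so its lever arm about the pivot is 52.4 / 90 = 0.582 m.
That puts it at 1.3 − 0.582 = 0.718 m from the left end.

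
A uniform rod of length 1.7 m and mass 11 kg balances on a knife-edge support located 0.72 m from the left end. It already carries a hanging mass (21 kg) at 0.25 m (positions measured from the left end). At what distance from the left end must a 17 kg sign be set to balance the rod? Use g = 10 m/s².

x ≈ 1.22 m from the left end

Taking torques about the knife-edge support (at 0.72 m from the left end):
Beam weight: 11 × 10 = 110 N down at 0.85 m → arm 0.13 m, τ = 110 × 0.13 = 14.3 N·m clockwise.
Hanging mass: 21 × 10 = 210 N down at 0.25 m → arm 0.47 m, τ = 210 × 0.47 = 98.7 N·m counterclockwise.
Net moment of existing loads = 84.4 N·m counterclockwise.
The sign weighs 17 × 10 = 170 N and must supply an equal clockwise moment, so its lever arm about the knife-edge support is 84.4 / 170 = 0.496 m.
That puts it at 0.72 + 0.496 = 1.22 m from the left end.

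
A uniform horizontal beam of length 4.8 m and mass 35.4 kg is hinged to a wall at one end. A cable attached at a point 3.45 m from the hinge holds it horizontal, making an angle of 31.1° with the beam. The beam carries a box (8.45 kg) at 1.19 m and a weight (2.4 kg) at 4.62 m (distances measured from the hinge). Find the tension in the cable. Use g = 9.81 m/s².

T ≈ 584 N

Choose the hinge as the axis so the unknown hinge reaction has zero arm there.
Beam weight: 35.4 × 9.81 = 347.3 N down at 2.4 m → arm 2.4 m, τ = 347.3 × 2.4 = 833.5 N·m clockwise.
Box: 8.45 × 9.81 = 82.89 N down at 1.19 m → arm 1.19 m, τ = 82.89 × 1.19 = 98.64 N·m clockwise.
Weight: 2.4 × 9.81 = 23.54 N down at 4.62 m → arm 4.62 m, τ = 23.54 × 4.62 = 108.8 N·m clockwise.
Total clockwise load moment = 1041 N·m.
The cable tension T acts at 3.45 m; only its component perpendicular to the beam, T sinθ, produces torque. sin 31.1° = 0.5165.
Στ = 0 ⇒ T × 3.45 × 0.5165 = 1041 ⇒ T = 1041 / 1.782 = 584 N.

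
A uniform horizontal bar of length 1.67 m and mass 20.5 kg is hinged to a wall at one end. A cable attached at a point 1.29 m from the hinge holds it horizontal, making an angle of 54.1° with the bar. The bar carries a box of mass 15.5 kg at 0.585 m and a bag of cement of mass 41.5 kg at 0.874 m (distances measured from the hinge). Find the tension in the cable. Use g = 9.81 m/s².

T ≈ 586 N

Choose the hinge as the axis so the unknown hinge reaction has zero arm there.
Beam weight: 20.5 × 9.81 = 201.1 N down at 0.835 m → arm 0.835 m, τ = 201.1 × 0.835 = 167.9 N·m clockwise.
Box: 15.5 × 9.81 = 152.1 N down at 0.585 m → arm 0.585 m, τ = 152.1 × 0.585 = 88.98 N·m clockwise.
Bag of cement: 41.5 × 9.81 = 407.1 N down at 0.874 m → arm 0.874 m, τ = 407.1 × 0.874 = 355.8 N·m clockwise.
Total clockwise load moment = 612.7 N·m.
The cable tension T acts at 1.29 m; only its component perpendicular to the bar, T sinθ, produces torque. sin 54.1° = 0.81.
For rotational equilibrium, T × 1.29 × 0.81 = 612.7, so T = 612.7 / 1.045 = 586 N.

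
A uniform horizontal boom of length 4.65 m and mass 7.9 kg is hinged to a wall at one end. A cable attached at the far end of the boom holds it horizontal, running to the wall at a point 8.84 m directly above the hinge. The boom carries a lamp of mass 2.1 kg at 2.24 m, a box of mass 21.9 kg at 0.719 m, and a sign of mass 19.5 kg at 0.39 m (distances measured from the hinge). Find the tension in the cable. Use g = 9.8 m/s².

T ≈ 111 N

About the hinge:
Beam weight: 7.9 × 9.8 = 77.42 N down at 2.325 m → arm 2.325 m, τ = 77.42 × 2.325 = 180 N·m clockwise.
Lamp: 2.1 × 9.8 = 20.58 N down at 2.24 m → arm 2.24 m, τ = 20.58 × 2.24 = 46.1 N·m clockwise.
Box: 21.9 × 9.8 = 214.6 N down at 0.719 m → arm 0.719 m, τ = 214.6 × 0.719 = 154.3 N·m clockwise.
Sign: 19.5 × 9.8 = 191.1 N down at 0.39 m → arm 0.39 m, τ = 191.1 × 0.39 = 74.53 N·m clockwise.
Total clockwise load moment = 454.9 N·m.
The cable tension T acts at 4.65 m; only its component perpendicular to the boom, T sinθ, produces torque. sinθ = h/√(h²+d²) = 8.84/√(8.84²+4.65²) = 0.885.
Στ = 0 ⇒ T × 4.65 × 0.885 = 454.9 ⇒ T = 454.9 / 4.115 = 111 N.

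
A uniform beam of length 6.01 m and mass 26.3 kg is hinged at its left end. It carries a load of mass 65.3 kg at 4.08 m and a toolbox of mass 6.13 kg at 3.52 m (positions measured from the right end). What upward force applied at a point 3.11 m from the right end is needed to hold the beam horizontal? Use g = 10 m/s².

Choose the left end as the axis so the unknown pivot reaction has zero arm there.
Beam weight: 26.3 × 10 = 263 N down at 3.005 m → arm 3.005 m, τ = 263 × 3.005 = 790.3 N·m clockwise.
Load: 65.3 × 10 = 653 N down at 4.08 m → arm 1.93 m, τ = 653 × 1.93 = 1260 N·m clockwise.
Toolbox: 6.13 × 10 = 61.3 N down at 3.52 m → arm 2.49 m, τ = 61.3 × 2.49 = 152.6 N·m clockwise.
Net moment of the loads = 2203 N·m clockwise.
The upward force F acts at a point 3.11 m from the right end, arm 2.9 m, giving F × 2.9 counterclockwise.
Στ = 0 ⇒ F × 2.9 = 2203 ⇒ F = 2203 / 2.9 = 760 N.

F ≈ 760 N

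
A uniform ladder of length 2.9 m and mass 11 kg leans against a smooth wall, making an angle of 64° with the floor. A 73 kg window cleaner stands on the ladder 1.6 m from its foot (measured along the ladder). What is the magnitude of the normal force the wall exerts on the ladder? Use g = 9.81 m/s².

Sum moments about the foot of the ladder (the floor normal and friction both act there and drop out).
Ladder weight 11×9.81 = 107.9 N acts at 1.45 m along the ladder; its horizontal arm is 1.45·cos64° = 0.6356 m → τ = 68.58 N·m clockwise.
Window cleaner: 73×9.81 = 716.1 N at 1.6 m → arm 0.7014 m → τ = 502.3 N·m clockwise.
Wall normal N acts horizontally at the top; its moment arm is the height L sinθ = 2.9·sin64° = 2.607 m, counterclockwise.
Balancing moments: N × 2.607 = 570.9, giving N = 219 N.

N_wall ≈ 219 N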